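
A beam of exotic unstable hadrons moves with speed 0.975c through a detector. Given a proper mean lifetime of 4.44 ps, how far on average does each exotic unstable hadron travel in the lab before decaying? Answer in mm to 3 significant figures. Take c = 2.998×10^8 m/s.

γ = 1/√(1 − 0.975²) = 4.5004
Dilated lifetime: Δt = γτ₀ = 4.5004 × 4.44 ps = 19.982 ps
d = vΔt = 0.975c × 19.982 ps = 2.9230×10^8 m/s × 1.9982×10^-11 s = 5.84 mm

d ≈ 5.84 mm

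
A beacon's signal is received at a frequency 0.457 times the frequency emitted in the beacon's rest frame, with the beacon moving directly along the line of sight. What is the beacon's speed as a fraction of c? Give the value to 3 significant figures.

f_obs/f_src = √((1−β)/(1+β)) = 0.457  ⇒  (1−β)/(1+β) = 0.20885
β = |1 − D²|/(1 + D²) = |1 − 0.20885|/(1 + 0.20885) = 0.654

β ≈ 0.654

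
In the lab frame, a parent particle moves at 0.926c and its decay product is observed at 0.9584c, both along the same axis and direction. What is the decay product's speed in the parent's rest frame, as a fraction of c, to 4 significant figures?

u' ≈ 0.2879c

Inverse velocity addition: u' = (u − v)/(1 − uv/c²)
= (0.9584 − 0.926)/(1 − 0.9584×0.926) = 0.03240/0.112522 = 0.2879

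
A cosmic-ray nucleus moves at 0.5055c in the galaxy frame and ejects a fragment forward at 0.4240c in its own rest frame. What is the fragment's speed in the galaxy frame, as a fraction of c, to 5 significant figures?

Compose boost 2: (0.4240 + 0.5055)/(1 + 0.4240×0.5055) = 0.92950/1.214332 = 0.76544

u ≈ 0.76544c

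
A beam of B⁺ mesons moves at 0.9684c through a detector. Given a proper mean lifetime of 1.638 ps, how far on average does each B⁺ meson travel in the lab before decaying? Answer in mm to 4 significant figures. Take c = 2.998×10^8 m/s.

γ = 1/√(1 − 0.9684²) = 4.00959
Dilated lifetime: Δt = γτ₀ = 4.00959 × 1.638 ps = 6.56771 ps
d = vΔt = 0.9684c × 6.56771 ps = 2.90326×10^8 m/s × 6.56771×10^-12 s = 1.907 mm

d ≈ 1.907 mm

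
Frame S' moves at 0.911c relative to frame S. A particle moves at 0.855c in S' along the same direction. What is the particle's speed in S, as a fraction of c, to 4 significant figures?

u ≈ 0.9927c

Relativistic velocity addition: u = (u' + v)/(1 + u'v/c²)
= (0.855 + 0.911)/(1 + 0.855×0.911) = 1.766/1.77890 = 0.9927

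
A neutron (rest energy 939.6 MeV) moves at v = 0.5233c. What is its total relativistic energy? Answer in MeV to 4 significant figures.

γ = 1/√(1 − 0.5233²) = 1.17350
E = γm₀c² = 1.17350 × 939.6 MeV = 1103 MeV

E ≈ 1103 MeV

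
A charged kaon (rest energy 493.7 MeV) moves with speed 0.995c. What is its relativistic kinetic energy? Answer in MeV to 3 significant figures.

γ = 1/√(1 − 0.995²) = 10.013
K = (γ − 1)m₀c² = (10.013 − 1) × 493.7 MeV = 9.0125 × 493.7 MeV = 4450 MeV

K ≈ 4450 MeV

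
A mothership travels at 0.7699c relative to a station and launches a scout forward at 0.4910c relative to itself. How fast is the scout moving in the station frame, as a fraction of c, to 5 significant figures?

Compose boost 2: (0.4910 + 0.7699)/(1 + 0.4910×0.7699) = 1.2609/1.378021 = 0.91501

u ≈ 0.91501c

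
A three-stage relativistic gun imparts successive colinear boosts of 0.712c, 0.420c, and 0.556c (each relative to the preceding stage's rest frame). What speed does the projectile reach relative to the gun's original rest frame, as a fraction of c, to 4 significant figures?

u ≈ 0.9615c

Compose boost 2: (0.420 + 0.712)/(1 + 0.420×0.712) = 1.132/1.29904 = 0.871413
Compose boost 3: (0.556 + 0.871413)/(1 + 0.556×0.871413) = 1.42741/1.48451 = 0.9615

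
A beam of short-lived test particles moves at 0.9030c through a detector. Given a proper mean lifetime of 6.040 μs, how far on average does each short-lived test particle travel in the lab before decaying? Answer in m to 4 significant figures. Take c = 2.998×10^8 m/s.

γ = 1/√(1 − 0.9030²) = 2.32753
Dilated lifetime: Δt = γτ₀ = 2.32753 × 6.040 μs = 14.0583 μs
d = vΔt = 0.9030c × 14.0583 μs = 2.70719×10^8 m/s × 1.40583×10^-5 s = 3806 m

d ≈ 3806 m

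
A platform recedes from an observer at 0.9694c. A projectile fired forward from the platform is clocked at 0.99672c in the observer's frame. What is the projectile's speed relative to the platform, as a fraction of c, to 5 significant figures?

Inverse velocity addition: u' = (u − v)/(1 − uv/c²)
= (0.99672 − 0.9694)/(1 − 0.99672×0.9694) = 0.027320/0.03377963 = 0.80877

u' ≈ 0.80877c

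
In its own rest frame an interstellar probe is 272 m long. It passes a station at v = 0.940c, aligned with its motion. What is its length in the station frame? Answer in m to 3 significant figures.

L ≈ 92.8 m

γ = 1/√(1 − 0.940²) = 2.9311
Length contraction: L = L₀/γ = 272/2.9311 = 92.8 m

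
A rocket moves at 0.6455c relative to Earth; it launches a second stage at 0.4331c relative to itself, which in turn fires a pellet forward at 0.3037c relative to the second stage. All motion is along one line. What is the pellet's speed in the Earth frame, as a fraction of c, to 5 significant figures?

Compose boost 2: (0.4331 + 0.6455)/(1 + 0.4331×0.6455) = 1.0786/1.279566 = 0.8429420
Compose boost 3: (0.3037 + 0.8429420)/(1 + 0.3037×0.8429420) = 1.146642/1.256001 = 0.91293

u ≈ 0.91293c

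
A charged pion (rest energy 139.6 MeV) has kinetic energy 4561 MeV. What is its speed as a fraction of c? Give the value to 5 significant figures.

γ = 1 + K/(m₀c²) = 1 + 4561/139.6 = 33.67192
β = √(1 − 1/γ²) = 0.99956

β ≈ 0.99956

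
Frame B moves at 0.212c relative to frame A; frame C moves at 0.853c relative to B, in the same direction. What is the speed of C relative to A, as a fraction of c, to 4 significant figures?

Compose boost 2: (0.853 + 0.212)/(1 + 0.853×0.212) = 1.065/1.18084 = 0.9019

u ≈ 0.9019c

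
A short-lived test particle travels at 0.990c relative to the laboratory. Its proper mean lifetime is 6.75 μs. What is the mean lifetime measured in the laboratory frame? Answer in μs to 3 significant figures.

Δt ≈ 47.8 μs

γ = 1/√(1 − 0.990²) = 7.0888
Time dilation: Δt = γτ₀ = 7.0888 × 6.75 μs = 47.8 μs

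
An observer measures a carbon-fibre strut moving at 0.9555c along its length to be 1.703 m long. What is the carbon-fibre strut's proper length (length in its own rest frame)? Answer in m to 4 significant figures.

γ = 1/√(1 − 0.9555²) = 3.38993
L₀ = γL = 3.38993 × 1.703 = 5.773 m

L₀ ≈ 5.773 m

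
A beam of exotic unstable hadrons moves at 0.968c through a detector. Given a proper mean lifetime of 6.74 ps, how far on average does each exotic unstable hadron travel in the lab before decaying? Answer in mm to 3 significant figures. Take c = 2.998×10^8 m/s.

d ≈ 7.79 mm

γ = 1/√(1 − 0.968²) = 3.9849
Dilated lifetime: Δt = γτ₀ = 3.9849 × 6.74 ps = 26.858 ps
d = vΔt = 0.968c × 26.858 ps = 2.9021×10^8 m/s × 2.6858×10^-11 s = 7.79 mm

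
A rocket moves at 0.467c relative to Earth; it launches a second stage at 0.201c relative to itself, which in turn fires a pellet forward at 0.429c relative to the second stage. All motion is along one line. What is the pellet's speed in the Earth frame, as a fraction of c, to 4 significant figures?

Compose boost 2: (0.201 + 0.467)/(1 + 0.201×0.467) = 0.6680/1.09387 = 0.610678
Compose boost 3: (0.429 + 0.610678)/(1 + 0.429×0.610678) = 1.03968/1.26198 = 0.8238

u ≈ 0.8238c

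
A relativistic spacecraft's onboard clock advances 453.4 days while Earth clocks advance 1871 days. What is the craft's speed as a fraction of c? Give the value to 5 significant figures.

β ≈ 0.97019

γ = Δt/τ₀ = 1871/453.4 = 4.126599
β = √(1 − 1/γ²) = √(1 − 1/4.126599²) = 0.97019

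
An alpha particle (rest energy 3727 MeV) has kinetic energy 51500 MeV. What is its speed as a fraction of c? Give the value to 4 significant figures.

γ = 1 + K/(m₀c²) = 1 + 51500/3727 = 14.8181
β = √(1 − 1/γ²) = 0.9977

β ≈ 0.9977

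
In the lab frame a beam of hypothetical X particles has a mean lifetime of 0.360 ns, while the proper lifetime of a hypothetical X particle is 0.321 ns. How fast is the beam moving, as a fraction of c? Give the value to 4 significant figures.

β ≈ 0.4527

γ = Δt/τ₀ = 0.360/0.321 = 1.12150
β = √(1 − 1/γ²) = √(1 − 1/1.12150²) = 0.4527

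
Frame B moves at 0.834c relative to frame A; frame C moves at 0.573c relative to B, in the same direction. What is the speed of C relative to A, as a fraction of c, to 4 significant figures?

Compose boost 2: (0.573 + 0.834)/(1 + 0.573×0.834) = 1.407/1.47788 = 0.9520

u ≈ 0.9520c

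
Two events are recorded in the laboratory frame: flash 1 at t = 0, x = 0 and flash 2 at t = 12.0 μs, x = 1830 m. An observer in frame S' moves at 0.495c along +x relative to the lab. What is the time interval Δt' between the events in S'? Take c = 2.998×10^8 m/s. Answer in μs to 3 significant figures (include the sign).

Δt' ≈ 10.3 μs

γ = 1/√(1 − 0.495²) = 1.1509
Δt' = γ(Δt − vΔx/c²) = 1.1509 × (12.0 μs − 0.495×1830 m / (2.998×10^8 m/s))
= 1.1509 × (8.9785 μs) = 10.3 μs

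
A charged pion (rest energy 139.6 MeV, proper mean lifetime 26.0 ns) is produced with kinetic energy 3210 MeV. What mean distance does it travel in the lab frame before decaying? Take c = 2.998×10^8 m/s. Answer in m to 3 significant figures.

γ = 1 + K/(m₀c²) = 1 + 3210/139.6 = 23.994
β = √(1 − 1/γ²) = 0.99913
Dilated lifetime: γτ₀ = 23.994 × 26.0 ns = 623.85 ns
d = βc·γτ₀ = 0.99913 × (2.998×10^8 m/s) × 6.2385×10^-7 s = 187 m

d ≈ 187 m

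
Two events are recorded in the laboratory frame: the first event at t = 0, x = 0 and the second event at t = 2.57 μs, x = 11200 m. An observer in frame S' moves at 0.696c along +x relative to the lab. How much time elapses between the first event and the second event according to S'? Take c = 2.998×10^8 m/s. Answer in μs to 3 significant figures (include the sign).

Δt' ≈ -32.6 μs

γ = 1/√(1 − 0.696²) = 1.3927
Δt' = γ(Δt − vΔx/c²) = 1.3927 × (2.57 μs − 0.696×11200 m / (2.998×10^8 m/s))
= 1.3927 × (-23.431 μs) = -32.6 μs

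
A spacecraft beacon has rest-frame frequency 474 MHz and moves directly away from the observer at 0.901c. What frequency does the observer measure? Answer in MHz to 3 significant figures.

f_obs ≈ 108 MHz

Relativistic Doppler: f_obs = f_src √((1−β)/(1+β))
= 474 × √(0.099000/1.9010) = 474 × 0.22821 = 108 MHz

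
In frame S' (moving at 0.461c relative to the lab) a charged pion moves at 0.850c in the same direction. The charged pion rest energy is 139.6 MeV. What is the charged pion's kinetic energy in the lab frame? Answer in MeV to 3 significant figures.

K ≈ 276 MeV

u_lab = (0.850 + 0.461)/(1 + 0.850×0.461) = 0.941912
γ = 1/√(1 − 0.941912²) = 2.9774
K = (γ − 1)m₀c² = (2.9774 − 1) × 139.6 = 1.9774 × 139.6 = 276 MeV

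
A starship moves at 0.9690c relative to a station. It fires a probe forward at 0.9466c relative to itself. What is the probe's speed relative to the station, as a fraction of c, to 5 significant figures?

u ≈ 0.99914c

Relativistic velocity addition: u = (u' + v)/(1 + u'v/c²)
= (0.9466 + 0.9690)/(1 + 0.9466×0.9690) = 1.9156/1.917255 = 0.99914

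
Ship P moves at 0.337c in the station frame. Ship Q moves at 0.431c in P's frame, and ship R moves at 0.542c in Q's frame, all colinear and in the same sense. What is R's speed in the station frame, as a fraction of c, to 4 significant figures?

u ≈ 0.8894c

Compose boost 2: (0.431 + 0.337)/(1 + 0.431×0.337) = 0.7680/1.14525 = 0.670598
Compose boost 3: (0.542 + 0.670598)/(1 + 0.542×0.670598) = 1.21260/1.36346 = 0.8894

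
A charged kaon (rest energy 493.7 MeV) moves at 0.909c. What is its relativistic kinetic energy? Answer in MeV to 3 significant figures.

γ = 1/√(1 − 0.909²) = 2.3993
K = (γ − 1)m₀c² = (2.3993 − 1) × 493.7 MeV = 1.3993 × 493.7 MeV = 691 MeV

K ≈ 691 MeV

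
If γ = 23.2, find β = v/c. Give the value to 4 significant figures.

β ≈ 0.9991

β = √(1 − 1/γ²) = √(1 − 1/23.2²) = √(0.998142) = 0.9991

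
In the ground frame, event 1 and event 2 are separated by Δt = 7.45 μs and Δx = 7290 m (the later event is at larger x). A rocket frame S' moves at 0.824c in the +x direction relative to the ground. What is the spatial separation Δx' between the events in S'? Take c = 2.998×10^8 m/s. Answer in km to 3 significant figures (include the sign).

γ = 1/√(1 − 0.824²) = 1.7649
Δx' = γ(Δx − vΔt) = 1.7649 × (7290 m − 0.824×(2.998×10^8 m/s)×7.45×10^-6 s)
= 1.7649 × (5449.6 m) = 9.62 km

Δx' ≈ 9.62 km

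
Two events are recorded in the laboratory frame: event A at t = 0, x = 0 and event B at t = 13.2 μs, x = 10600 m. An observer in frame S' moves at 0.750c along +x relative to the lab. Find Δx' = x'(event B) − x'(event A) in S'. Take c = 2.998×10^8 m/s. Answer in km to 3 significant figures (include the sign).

γ = 1/√(1 − 0.750²) = 1.5119
Δx' = γ(Δx − vΔt) = 1.5119 × (10600 m − 0.750×(2.998×10^8 m/s)×13.2×10^-6 s)
= 1.5119 × (7632.0 m) = 11.5 km

Δx' ≈ 11.5 km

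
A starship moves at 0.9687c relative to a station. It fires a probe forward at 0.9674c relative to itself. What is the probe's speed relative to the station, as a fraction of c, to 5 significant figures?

u ≈ 0.99947c

Relativistic velocity addition: u = (u' + v)/(1 + u'v/c²)
= (0.9674 + 0.9687)/(1 + 0.9674×0.9687) = 1.9361/1.937120 = 0.99947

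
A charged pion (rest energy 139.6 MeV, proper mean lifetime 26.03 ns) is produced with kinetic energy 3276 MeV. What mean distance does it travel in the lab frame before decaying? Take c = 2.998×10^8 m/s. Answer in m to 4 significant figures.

d ≈ 190.8 m

γ = 1 + K/(m₀c²) = 1 + 3276/139.6 = 24.4670
β = √(1 − 1/γ²) = 0.999164
Dilated lifetime: γτ₀ = 24.4670 × 26.03 ns = 636.877 ns
d = βc·γτ₀ = 0.999164 × (2.998×10^8 m/s) × 6.36877×10^-7 s = 190.8 m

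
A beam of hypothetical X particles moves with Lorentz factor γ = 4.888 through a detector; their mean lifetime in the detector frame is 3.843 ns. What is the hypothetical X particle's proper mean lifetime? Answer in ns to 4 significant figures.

γ = 4.888 (given)
Proper time: τ₀ = Δt/γ = 3.843/4.888 = 0.7862 ns

τ₀ ≈ 0.7862 ns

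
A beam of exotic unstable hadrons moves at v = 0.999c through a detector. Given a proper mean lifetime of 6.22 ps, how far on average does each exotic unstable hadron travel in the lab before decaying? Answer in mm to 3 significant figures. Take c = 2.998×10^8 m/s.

γ = 1/√(1 − 0.999²) = 22.366
Dilated lifetime: Δt = γτ₀ = 22.366 × 6.22 ps = 139.12 ps
d = vΔt = 0.999c × 139.12 ps = 2.9950×10^8 m/s × 1.3912×10^-10 s = 41.7 mm

d ≈ 41.7 mm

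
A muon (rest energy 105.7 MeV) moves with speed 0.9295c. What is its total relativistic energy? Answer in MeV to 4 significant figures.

E ≈ 286.6 MeV

γ = 1/√(1 − 0.9295²) = 2.71133
E = γm₀c² = 2.71133 × 105.7 MeV = 286.6 MeV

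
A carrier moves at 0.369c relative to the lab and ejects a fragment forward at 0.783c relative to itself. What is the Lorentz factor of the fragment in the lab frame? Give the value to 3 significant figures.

u_lab = (0.783 + 0.369)/(1 + 0.783×0.369) = 1.152/1.28893 = 0.893767
γ = 1/√(1 − 0.893767²) = 2.23

γ ≈ 2.23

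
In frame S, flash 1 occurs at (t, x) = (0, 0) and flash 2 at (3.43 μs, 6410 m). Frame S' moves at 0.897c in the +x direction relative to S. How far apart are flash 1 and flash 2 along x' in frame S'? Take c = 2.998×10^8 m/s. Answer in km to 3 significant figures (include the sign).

Δx' ≈ 12.4 km

γ = 1/√(1 − 0.897²) = 2.2623
Δx' = γ(Δx − vΔt) = 2.2623 × (6410 m − 0.897×(2.998×10^8 m/s)×3.43×10^-6 s)
= 2.2623 × (5487.6 m) = 12.4 km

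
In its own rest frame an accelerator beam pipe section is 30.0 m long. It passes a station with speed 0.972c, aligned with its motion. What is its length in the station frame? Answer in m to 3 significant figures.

L ≈ 7.05 m

γ = 1/√(1 − 0.972²) = 4.2557
Length contraction: L = L₀/γ = 30.0/4.2557 = 7.05 m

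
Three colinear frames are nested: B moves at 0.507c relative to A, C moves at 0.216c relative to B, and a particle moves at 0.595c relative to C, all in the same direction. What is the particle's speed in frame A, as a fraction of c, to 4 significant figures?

Compose boost 2: (0.216 + 0.507)/(1 + 0.216×0.507) = 0.7230/1.10951 = 0.651638
Compose boost 3: (0.595 + 0.651638)/(1 + 0.595×0.651638) = 1.24664/1.38772 = 0.8983

u ≈ 0.8983c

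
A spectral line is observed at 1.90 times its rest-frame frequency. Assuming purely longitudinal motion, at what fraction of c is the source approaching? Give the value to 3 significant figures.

β ≈ 0.566

f_obs/f_src = √((1+β)/(1−β)) = 1.90  ⇒  (1+β)/(1−β) = 3.6100
β = |1 − D²|/(1 + D²) = |1 − 3.6100|/(1 + 3.6100) = 0.566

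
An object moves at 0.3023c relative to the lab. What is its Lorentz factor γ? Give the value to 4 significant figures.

γ ≈ 1.049

γ = 1/√(1 − β²) = 1/√(1 − 0.3023²) = 1/√(0.908615) = 1.049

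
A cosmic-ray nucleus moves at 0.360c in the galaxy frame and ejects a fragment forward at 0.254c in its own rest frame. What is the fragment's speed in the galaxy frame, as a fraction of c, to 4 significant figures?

Compose boost 2: (0.254 + 0.360)/(1 + 0.254×0.360) = 0.6140/1.09144 = 0.5626

u ≈ 0.5626c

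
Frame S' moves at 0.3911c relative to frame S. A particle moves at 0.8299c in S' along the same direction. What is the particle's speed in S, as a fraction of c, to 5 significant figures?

Relativistic velocity addition: u = (u' + v)/(1 + u'v/c²)
= (0.8299 + 0.3911)/(1 + 0.8299×0.3911) = 1.2210/1.324574 = 0.92181

u ≈ 0.92181c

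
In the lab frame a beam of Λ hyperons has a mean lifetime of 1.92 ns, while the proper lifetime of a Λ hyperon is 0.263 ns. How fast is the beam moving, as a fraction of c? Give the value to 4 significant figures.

β ≈ 0.9906

γ = Δt/τ₀ = 1.92/0.263 = 7.30038
β = √(1 − 1/γ²) = √(1 − 1/7.30038²) = 0.9906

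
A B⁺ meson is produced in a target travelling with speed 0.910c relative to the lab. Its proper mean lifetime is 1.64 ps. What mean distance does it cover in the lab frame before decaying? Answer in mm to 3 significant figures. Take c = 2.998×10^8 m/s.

d ≈ 1.08 mm

γ = 1/√(1 − 0.910²) = 2.4119
Dilated lifetime: Δt = γτ₀ = 2.4119 × 1.64 ps = 3.9555 ps
d = vΔt = 0.910c × 3.9555 ps = 2.7282×10^8 m/s × 3.9555×10^-12 s = 1.08 mm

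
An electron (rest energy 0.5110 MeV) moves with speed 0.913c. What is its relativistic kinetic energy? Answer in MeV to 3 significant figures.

γ = 1/√(1 − 0.913²) = 2.4512
K = (γ − 1)m₀c² = (2.4512 − 1) × 0.5110 MeV = 1.4512 × 0.5110 MeV = 0.742 MeV

K ≈ 0.742 MeV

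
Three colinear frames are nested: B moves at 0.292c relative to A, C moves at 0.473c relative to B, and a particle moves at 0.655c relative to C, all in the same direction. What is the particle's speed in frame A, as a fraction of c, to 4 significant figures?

Compose boost 2: (0.473 + 0.292)/(1 + 0.473×0.292) = 0.7650/1.13812 = 0.672163
Compose boost 3: (0.655 + 0.672163)/(1 + 0.655×0.672163) = 1.32716/1.44027 = 0.9215

u ≈ 0.9215c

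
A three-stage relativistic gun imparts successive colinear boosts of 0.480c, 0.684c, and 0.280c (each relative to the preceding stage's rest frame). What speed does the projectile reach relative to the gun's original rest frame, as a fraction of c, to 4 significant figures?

u ≈ 0.9285c

Compose boost 2: (0.684 + 0.480)/(1 + 0.684×0.480) = 1.164/1.32832 = 0.876295
Compose boost 3: (0.280 + 0.876295)/(1 + 0.280×0.876295) = 1.15629/1.24536 = 0.9285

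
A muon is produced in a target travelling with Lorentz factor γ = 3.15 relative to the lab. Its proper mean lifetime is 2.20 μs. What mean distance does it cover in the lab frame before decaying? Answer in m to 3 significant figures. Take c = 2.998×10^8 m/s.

d ≈ 1970 m

β = √(1 − 1/γ²) = √(1 − 1/3.15²) = 0.94827
Dilated lifetime: Δt = γτ₀ = 3.15 × 2.20 μs = 6.9300 μs
d = vΔt = 0.94827c × 6.9300 μs = 2.8429×10^8 m/s × 6.9300×10^-6 s = 1970 m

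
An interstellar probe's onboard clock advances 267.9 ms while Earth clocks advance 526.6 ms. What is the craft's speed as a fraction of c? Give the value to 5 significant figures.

γ = Δt/τ₀ = 526.6/267.9 = 1.965659
β = √(1 − 1/γ²) = √(1 − 1/1.965659²) = 0.86092

β ≈ 0.86092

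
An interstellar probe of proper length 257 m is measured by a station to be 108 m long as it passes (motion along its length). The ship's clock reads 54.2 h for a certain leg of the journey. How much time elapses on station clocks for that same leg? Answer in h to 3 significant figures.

Δt ≈ 129 h

Length contraction ⇒ γ = L₀/L = 257/108 = 2.3796
Time dilation: Δt = γτ₀ = 2.3796 × 54.2 h = 129 h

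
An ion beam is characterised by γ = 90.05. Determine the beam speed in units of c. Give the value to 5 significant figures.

β ≈ 0.99994

β = √(1 − 1/γ²) = √(1 − 1/90.05²) = √(0.9998767) = 0.99994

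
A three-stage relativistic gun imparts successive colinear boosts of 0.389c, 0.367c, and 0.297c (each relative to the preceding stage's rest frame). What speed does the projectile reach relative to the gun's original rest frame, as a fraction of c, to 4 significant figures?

Compose boost 2: (0.367 + 0.389)/(1 + 0.367×0.389) = 0.7560/1.14276 = 0.661554
Compose boost 3: (0.297 + 0.661554)/(1 + 0.297×0.661554) = 0.958554/1.19648 = 0.8011

u ≈ 0.8011c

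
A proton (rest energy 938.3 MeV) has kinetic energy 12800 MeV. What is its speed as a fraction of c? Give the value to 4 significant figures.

γ = 1 + K/(m₀c²) = 1 + 12800/938.3 = 14.6417
β = √(1 − 1/γ²) = 0.9977

β ≈ 0.9977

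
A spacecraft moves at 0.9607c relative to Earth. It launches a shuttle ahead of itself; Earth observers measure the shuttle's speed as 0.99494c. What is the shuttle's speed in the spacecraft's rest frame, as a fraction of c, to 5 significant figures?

u' ≈ 0.77534c

Inverse velocity addition: u' = (u − v)/(1 − uv/c²)
= (0.99494 − 0.9607)/(1 − 0.99494×0.9607) = 0.034240/0.04416114 = 0.77534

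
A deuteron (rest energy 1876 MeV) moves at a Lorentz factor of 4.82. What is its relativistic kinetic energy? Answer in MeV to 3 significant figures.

γ = 4.82 (given)
K = (γ − 1)m₀c² = (4.82 − 1) × 1876 MeV = 3.8200 × 1876 MeV = 7170 MeV

K ≈ 7170 MeV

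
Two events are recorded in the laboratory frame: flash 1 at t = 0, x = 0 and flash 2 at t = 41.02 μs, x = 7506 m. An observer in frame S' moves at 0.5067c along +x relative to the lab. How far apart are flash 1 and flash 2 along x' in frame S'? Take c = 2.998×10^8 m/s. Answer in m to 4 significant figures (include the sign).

γ = 1/√(1 − 0.5067²) = 1.15993
Δx' = γ(Δx − vΔt) = 1.15993 × (7506 m − 0.5067×(2.998×10^8 m/s)×41.02×10^-6 s)
= 1.15993 × (1274.71 m) = 1479 m

Δx' ≈ 1479 m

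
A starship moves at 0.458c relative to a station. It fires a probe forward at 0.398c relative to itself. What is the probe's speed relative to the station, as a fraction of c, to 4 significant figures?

u ≈ 0.7240c

Relativistic velocity addition: u = (u' + v)/(1 + u'v/c²)
= (0.398 + 0.458)/(1 + 0.398×0.458) = 0.8560/1.18228 = 0.7240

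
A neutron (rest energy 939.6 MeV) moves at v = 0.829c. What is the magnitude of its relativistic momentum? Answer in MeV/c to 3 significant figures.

γ = 1/√(1 − 0.829²) = 1.7881
p = γβm₀c = 1.7881 × 0.829 × 939.6 MeV/c = 1390 MeV/c

p ≈ 1390 MeV/c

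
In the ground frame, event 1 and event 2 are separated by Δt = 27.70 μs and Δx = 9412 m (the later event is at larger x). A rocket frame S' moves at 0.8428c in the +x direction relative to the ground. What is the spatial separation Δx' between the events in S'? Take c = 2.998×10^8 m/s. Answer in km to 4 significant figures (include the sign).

Δx' ≈ 4.483 km

γ = 1/√(1 − 0.8428²) = 1.85795
Δx' = γ(Δx − vΔt) = 1.85795 × (9412 m − 0.8428×(2.998×10^8 m/s)×27.70×10^-6 s)
= 1.85795 × (2413.00 m) = 4.483 km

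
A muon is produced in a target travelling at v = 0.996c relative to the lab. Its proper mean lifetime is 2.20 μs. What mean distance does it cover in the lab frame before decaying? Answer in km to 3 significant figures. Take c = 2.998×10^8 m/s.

d ≈ 7.35 km

γ = 1/√(1 − 0.996²) = 11.192
Dilated lifetime: Δt = γτ₀ = 11.192 × 2.20 μs = 24.621 μs
d = vΔt = 0.996c × 24.621 μs = 2.9860×10^8 m/s × 2.4621×10^-5 s = 7.35 km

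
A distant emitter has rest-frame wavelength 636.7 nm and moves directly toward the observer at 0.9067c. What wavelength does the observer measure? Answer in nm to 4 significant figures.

λ_obs ≈ 140.8 nm

Relativistic Doppler: λ_obs = λ_src √((1−β)/(1+β))
= 636.7 × √(0.0933000/1.90670) = 636.7 × 0.221207 = 140.8 nm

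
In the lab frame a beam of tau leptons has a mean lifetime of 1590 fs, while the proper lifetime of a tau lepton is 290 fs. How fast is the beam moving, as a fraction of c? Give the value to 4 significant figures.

β ≈ 0.9832

γ = Δt/τ₀ = 1590/290 = 5.48276
β = √(1 − 1/γ²) = √(1 − 1/5.48276²) = 0.9832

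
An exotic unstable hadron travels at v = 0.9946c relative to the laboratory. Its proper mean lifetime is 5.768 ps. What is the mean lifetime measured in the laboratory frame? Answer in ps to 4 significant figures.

γ = 1/√(1 − 0.9946²) = 9.63552
Time dilation: Δt = γτ₀ = 9.63552 × 5.768 ps = 55.58 ps

Δt ≈ 55.58 ps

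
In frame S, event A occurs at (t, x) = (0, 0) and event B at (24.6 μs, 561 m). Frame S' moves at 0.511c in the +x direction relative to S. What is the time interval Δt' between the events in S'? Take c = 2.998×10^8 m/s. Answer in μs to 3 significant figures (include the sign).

γ = 1/√(1 − 0.511²) = 1.1634
Δt' = γ(Δt − vΔx/c²) = 1.1634 × (24.6 μs − 0.511×561 m / (2.998×10^8 m/s))
= 1.1634 × (23.644 μs) = 27.5 μs

Δt' ≈ 27.5 μs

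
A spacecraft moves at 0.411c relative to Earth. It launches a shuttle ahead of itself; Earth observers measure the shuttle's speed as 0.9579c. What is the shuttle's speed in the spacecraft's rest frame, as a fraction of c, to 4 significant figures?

u' ≈ 0.9020c

Inverse velocity addition: u' = (u − v)/(1 − uv/c²)
= (0.9579 − 0.411)/(1 − 0.9579×0.411) = 0.5469/0.606303 = 0.9020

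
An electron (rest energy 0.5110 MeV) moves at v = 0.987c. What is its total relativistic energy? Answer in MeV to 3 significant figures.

γ = 1/√(1 − 0.987²) = 6.2220
E = γm₀c² = 6.2220 × 0.5110 MeV = 3.18 MeV

E ≈ 3.18 MeV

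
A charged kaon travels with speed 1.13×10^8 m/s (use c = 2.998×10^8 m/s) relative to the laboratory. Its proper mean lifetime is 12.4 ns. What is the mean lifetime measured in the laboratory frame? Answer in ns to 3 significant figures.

β = v/c = 1.13×10^8 / 2.998×10^8 = 0.37692
γ = 1/√(1 − 0.37692²) = 1.0796
Time dilation: Δt = γτ₀ = 1.0796 × 12.4 ns = 13.4 ns

Δt ≈ 13.4 ns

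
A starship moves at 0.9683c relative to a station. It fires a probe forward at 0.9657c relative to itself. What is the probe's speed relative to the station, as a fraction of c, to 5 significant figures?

Relativistic velocity addition: u = (u' + v)/(1 + u'v/c²)
= (0.9657 + 0.9683)/(1 + 0.9657×0.9683) = 1.9340/1.935087 = 0.99944

u ≈ 0.99944c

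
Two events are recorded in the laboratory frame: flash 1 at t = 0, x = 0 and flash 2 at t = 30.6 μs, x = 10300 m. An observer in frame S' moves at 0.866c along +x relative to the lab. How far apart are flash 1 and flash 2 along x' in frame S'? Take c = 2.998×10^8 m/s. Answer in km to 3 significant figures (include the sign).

Δx' ≈ 4.71 km

γ = 1/√(1 − 0.866²) = 1.9998
Δx' = γ(Δx − vΔt) = 1.9998 × (10300 m − 0.866×(2.998×10^8 m/s)×30.6×10^-6 s)
= 1.9998 × (2355.4 m) = 4.71 km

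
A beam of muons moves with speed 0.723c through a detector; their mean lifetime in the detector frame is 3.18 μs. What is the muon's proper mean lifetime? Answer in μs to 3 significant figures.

τ₀ ≈ 2.20 μs

γ = 1/√(1 − 0.723²) = 1.4475
Proper time: τ₀ = Δt/γ = 3.18/1.4475 = 2.20 μs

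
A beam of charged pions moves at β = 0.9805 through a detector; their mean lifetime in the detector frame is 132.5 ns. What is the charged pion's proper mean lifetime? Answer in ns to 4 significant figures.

τ₀ ≈ 26.04 ns

γ = 1/√(1 − 0.9805²) = 5.08856
Proper time: τ₀ = Δt/γ = 132.5/5.08856 = 26.04 ns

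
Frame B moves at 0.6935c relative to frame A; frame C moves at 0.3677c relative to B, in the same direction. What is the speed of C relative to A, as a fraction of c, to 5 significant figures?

u ≈ 0.84558c

Compose boost 2: (0.3677 + 0.6935)/(1 + 0.3677×0.6935) = 1.0612/1.255000 = 0.84558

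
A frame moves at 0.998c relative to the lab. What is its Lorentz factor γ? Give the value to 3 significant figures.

γ ≈ 15.8

γ = 1/√(1 − β²) = 1/√(1 − 0.998²) = 1/√(0.0039960) = 15.8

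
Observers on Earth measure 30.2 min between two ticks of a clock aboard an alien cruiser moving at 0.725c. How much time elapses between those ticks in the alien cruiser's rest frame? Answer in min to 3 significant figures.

τ₀ ≈ 20.8 min

γ = 1/√(1 − 0.725²) = 1.4519
Proper time: τ₀ = Δt/γ = 30.2/1.4519 = 20.8 min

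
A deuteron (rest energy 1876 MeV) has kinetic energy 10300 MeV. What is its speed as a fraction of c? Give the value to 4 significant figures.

β ≈ 0.9881

γ = 1 + K/(m₀c²) = 1 + 10300/1876 = 6.49041
β = √(1 − 1/γ²) = 0.9881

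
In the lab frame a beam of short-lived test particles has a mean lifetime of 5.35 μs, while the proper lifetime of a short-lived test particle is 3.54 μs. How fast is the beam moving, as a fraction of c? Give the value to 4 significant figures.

γ = Δt/τ₀ = 5.35/3.54 = 1.51130
β = √(1 − 1/γ²) = √(1 − 1/1.51130²) = 0.7498

β ≈ 0.7498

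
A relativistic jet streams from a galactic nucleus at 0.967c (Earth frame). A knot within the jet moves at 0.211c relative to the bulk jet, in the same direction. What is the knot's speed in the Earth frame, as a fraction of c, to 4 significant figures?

Relativistic velocity addition: u = (u' + v)/(1 + u'v/c²)
= (0.211 + 0.967)/(1 + 0.211×0.967) = 1.178/1.20404 = 0.9784

u ≈ 0.9784c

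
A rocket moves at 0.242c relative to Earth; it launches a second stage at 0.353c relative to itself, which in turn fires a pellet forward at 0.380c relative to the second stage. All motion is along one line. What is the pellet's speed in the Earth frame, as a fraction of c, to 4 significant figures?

Compose boost 2: (0.353 + 0.242)/(1 + 0.353×0.242) = 0.5950/1.08543 = 0.548172
Compose boost 3: (0.380 + 0.548172)/(1 + 0.380×0.548172) = 0.928172/1.20831 = 0.7682

u ≈ 0.7682c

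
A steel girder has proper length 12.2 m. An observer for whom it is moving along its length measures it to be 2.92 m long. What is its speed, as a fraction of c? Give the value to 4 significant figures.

γ = L₀/L = 12.2/2.92 = 4.17808
β = √(1 − 1/γ²) = 0.9709

β ≈ 0.9709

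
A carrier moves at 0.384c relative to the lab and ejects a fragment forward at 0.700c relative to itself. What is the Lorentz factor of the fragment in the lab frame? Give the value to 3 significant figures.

u_lab = (0.700 + 0.384)/(1 + 0.700×0.384) = 1.084/1.26880 = 0.854351
γ = 1/√(1 − 0.854351²) = 1.92

γ ≈ 1.92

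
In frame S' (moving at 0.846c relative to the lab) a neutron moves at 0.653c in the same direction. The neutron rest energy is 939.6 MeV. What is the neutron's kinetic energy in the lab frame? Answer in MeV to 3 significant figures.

K ≈ 2670 MeV

u_lab = (0.653 + 0.846)/(1 + 0.653×0.846) = 0.965578
γ = 1/√(1 − 0.965578²) = 3.8445
K = (γ − 1)m₀c² = (3.8445 − 1) × 939.6 = 2.8445 × 939.6 = 2670 MeV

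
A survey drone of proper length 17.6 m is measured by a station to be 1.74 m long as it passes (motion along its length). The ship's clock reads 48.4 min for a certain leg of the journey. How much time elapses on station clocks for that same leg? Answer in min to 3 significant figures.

Length contraction ⇒ γ = L₀/L = 17.6/1.74 = 10.115
Time dilation: Δt = γτ₀ = 10.115 × 48.4 min = 490 min

Δt ≈ 490 min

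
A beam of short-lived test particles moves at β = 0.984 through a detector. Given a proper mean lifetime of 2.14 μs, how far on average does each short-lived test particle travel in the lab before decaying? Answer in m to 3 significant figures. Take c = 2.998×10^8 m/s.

γ = 1/√(1 − 0.984²) = 5.6127
Dilated lifetime: Δt = γτ₀ = 5.6127 × 2.14 μs = 12.011 μs
d = vΔt = 0.984c × 12.011 μs = 2.9500×10^8 m/s × 1.2011×10^-5 s = 3540 m

d ≈ 3540 m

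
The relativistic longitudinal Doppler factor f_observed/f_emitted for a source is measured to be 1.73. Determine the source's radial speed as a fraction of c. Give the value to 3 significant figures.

β ≈ 0.499

f_obs/f_src = √((1+β)/(1−β)) = 1.73  ⇒  (1+β)/(1−β) = 2.9929
β = |1 − D²|/(1 + D²) = |1 − 2.9929|/(1 + 2.9929) = 0.499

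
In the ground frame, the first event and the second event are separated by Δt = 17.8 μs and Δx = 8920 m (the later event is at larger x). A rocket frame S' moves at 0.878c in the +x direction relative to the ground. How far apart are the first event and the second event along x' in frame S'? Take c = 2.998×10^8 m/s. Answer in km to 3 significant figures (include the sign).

Δx' ≈ 8.85 km

γ = 1/√(1 − 0.878²) = 2.0892
Δx' = γ(Δx − vΔt) = 2.0892 × (8920 m − 0.878×(2.998×10^8 m/s)×17.8×10^-6 s)
= 2.0892 × (4234.6 m) = 8.85 km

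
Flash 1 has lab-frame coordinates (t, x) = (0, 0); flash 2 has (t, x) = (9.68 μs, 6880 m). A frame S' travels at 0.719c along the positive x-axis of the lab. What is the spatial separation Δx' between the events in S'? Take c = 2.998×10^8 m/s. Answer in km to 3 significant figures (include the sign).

γ = 1/√(1 − 0.719²) = 1.4388
Δx' = γ(Δx − vΔt) = 1.4388 × (6880 m − 0.719×(2.998×10^8 m/s)×9.68×10^-6 s)
= 1.4388 × (4793.4 m) = 6.90 km

Δx' ≈ 6.90 km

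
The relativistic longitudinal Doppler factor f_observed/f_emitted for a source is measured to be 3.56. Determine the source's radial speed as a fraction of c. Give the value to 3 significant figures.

f_obs/f_src = √((1+β)/(1−β)) = 3.56  ⇒  (1+β)/(1−β) = 12.674
β = |1 − D²|/(1 + D²) = |1 − 12.674|/(1 + 12.674) = 0.854

β ≈ 0.854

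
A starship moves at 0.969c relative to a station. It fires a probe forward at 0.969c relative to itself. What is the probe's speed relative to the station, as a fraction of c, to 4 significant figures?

u ≈ 0.9995c

Relativistic velocity addition: u = (u' + v)/(1 + u'v/c²)
= (0.969 + 0.969)/(1 + 0.969×0.969) = 1.938/1.93896 = 0.9995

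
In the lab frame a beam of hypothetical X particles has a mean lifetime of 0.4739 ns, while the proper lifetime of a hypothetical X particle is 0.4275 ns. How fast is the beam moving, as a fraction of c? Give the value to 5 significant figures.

γ = Δt/τ₀ = 0.4739/0.4275 = 1.108538
β = √(1 − 1/γ²) = √(1 − 1/1.108538²) = 0.43155

β ≈ 0.43155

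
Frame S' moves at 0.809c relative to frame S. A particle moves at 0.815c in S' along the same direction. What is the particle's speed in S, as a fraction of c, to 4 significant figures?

u ≈ 0.9787c

Relativistic velocity addition: u = (u' + v)/(1 + u'v/c²)
= (0.815 + 0.809)/(1 + 0.815×0.809) = 1.624/1.65934 = 0.9787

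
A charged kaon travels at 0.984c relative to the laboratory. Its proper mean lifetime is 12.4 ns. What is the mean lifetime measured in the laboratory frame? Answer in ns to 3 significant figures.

Δt ≈ 69.6 ns

γ = 1/√(1 − 0.984²) = 5.6127
Time dilation: Δt = γτ₀ = 5.6127 × 12.4 ns = 69.6 ns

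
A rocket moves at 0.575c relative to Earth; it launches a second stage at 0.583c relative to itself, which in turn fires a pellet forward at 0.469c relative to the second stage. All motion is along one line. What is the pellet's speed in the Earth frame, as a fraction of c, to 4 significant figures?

u ≈ 0.9499c

Compose boost 2: (0.583 + 0.575)/(1 + 0.583×0.575) = 1.158/1.33522 = 0.867270
Compose boost 3: (0.469 + 0.867270)/(1 + 0.469×0.867270) = 1.33627/1.40675 = 0.9499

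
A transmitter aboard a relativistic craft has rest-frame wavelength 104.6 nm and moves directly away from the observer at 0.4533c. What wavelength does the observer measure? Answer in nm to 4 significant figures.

Relativistic Doppler: λ_obs = λ_src √((1+β)/(1−β))
= 104.6 × √(1.45330/0.546700) = 104.6 × 1.63043 = 170.5 nm

λ_obs ≈ 170.5 nm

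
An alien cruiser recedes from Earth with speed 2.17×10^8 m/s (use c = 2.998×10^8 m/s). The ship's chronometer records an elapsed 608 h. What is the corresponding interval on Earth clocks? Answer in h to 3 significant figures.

β = v/c = 2.17×10^8 / 2.998×10^8 = 0.72382
γ = 1/√(1 − 0.72382²) = 1.4493
Time dilation: Δt = γτ₀ = 1.4493 × 608 h = 881 h

Δt ≈ 881 h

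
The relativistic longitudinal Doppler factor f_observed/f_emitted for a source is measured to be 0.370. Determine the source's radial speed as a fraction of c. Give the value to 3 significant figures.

f_obs/f_src = √((1−β)/(1+β)) = 0.370  ⇒  (1−β)/(1+β) = 0.13690
β = |1 − D²|/(1 + D²) = |1 − 0.13690|/(1 + 0.13690) = 0.759

β ≈ 0.759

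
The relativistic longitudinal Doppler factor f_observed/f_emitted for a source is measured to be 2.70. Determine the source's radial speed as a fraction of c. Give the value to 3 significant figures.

f_obs/f_src = √((1+β)/(1−β)) = 2.70  ⇒  (1+β)/(1−β) = 7.2900
β = |1 − D²|/(1 + D²) = |1 − 7.2900|/(1 + 7.2900) = 0.759

β ≈ 0.759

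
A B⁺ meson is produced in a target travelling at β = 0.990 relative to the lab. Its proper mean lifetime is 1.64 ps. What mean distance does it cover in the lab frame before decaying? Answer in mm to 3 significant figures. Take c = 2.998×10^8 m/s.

d ≈ 3.45 mm

γ = 1/√(1 − 0.990²) = 7.0888
Dilated lifetime: Δt = γτ₀ = 7.0888 × 1.64 ps = 11.626 ps
d = vΔt = 0.990c × 11.626 ps = 2.9680×10^8 m/s × 1.1626×10^-11 s = 3.45 mm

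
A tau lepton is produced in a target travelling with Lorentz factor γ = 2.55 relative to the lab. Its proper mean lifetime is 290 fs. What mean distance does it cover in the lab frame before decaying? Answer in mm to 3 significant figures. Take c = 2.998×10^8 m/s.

d ≈ 0.204 mm

β = √(1 − 1/γ²) = √(1 − 1/2.55²) = 0.91990
Dilated lifetime: Δt = γτ₀ = 2.55 × 290 fs = 739.50 fs
d = vΔt = 0.91990c × 739.50 fs = 2.7579×10^8 m/s × 7.3950×10^-13 s = 0.204 mm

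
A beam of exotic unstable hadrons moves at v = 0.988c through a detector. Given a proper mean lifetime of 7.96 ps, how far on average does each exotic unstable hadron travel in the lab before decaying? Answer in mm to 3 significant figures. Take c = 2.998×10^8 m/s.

γ = 1/√(1 − 0.988²) = 6.4744
Dilated lifetime: Δt = γτ₀ = 6.4744 × 7.96 ps = 51.536 ps
d = vΔt = 0.988c × 51.536 ps = 2.9620×10^8 m/s × 5.1536×10^-11 s = 15.3 mm

d ≈ 15.3 mm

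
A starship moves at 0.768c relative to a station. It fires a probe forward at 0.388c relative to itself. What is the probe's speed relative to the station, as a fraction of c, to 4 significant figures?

Relativistic velocity addition: u = (u' + v)/(1 + u'v/c²)
= (0.388 + 0.768)/(1 + 0.388×0.768) = 1.156/1.29798 = 0.8906

u ≈ 0.8906c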